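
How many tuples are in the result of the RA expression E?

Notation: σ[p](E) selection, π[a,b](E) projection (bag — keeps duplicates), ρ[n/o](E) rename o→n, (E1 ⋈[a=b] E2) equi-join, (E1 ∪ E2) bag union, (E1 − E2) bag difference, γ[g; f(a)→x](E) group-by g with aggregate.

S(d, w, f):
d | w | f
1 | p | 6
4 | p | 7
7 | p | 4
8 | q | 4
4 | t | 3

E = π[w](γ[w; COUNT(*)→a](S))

Subexpression sizes:
  S → 5
  γ[w; COUNT(*)→a](S) → 3
  π[w](γ[w; COUNT(*)→a](S)) → 3

|E| = 3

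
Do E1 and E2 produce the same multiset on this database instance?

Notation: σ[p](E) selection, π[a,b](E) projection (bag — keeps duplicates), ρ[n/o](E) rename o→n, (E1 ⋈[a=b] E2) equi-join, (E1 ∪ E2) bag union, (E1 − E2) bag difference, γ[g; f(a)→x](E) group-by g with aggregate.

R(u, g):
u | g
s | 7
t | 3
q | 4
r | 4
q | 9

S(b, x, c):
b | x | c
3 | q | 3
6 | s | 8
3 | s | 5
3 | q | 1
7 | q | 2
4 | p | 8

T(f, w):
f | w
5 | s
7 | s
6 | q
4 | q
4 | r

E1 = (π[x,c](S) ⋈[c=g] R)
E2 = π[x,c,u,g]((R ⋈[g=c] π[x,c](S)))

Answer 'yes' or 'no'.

E1 row counts bottom-up:
  S → 6
  π[x,c](S) → 6
  R → 5
  (π[x,c](S) ⋈[c=g] R) → 1
E2 row counts bottom-up:
  R → 5
  S → 6
  π[x,c](S) → 6
  (R ⋈[g=c] π[x,c](S)) → 1
  π[x,c,u,g]((R ⋈[g=c] π[x,c](S))) → 1

E1 and E2 produce the same multiset:
x | c | u | g
q | 3 | t | 3

yes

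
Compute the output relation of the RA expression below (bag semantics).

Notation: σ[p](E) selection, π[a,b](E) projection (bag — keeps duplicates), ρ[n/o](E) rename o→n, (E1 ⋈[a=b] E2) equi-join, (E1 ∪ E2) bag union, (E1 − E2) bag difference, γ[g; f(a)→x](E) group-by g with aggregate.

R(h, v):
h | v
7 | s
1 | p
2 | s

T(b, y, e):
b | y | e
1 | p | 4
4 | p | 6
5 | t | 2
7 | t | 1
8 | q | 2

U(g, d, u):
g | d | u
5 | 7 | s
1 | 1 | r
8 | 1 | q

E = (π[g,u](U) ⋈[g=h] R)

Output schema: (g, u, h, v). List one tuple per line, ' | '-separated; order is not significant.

Row counts bottom-up:
  U → 3
  π[g,u](U) → 3
  R → 3
  (π[g,u](U) ⋈[g=h] R) → 1

== RESULT ==
g | u | h | v
1 | r | 1 | p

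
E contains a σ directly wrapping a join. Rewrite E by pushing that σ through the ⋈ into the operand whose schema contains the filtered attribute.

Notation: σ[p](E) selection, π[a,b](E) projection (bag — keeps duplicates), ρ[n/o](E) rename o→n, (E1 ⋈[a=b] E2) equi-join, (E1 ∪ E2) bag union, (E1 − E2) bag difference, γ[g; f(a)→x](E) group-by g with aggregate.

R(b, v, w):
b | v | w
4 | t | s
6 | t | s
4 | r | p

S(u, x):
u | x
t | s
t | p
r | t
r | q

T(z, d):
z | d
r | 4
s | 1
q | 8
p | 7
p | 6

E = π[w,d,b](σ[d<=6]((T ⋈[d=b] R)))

σ filters on d, owned by the left side.
E' = π[w,d,b]((σ[d<=6](T) ⋈[d=b] R))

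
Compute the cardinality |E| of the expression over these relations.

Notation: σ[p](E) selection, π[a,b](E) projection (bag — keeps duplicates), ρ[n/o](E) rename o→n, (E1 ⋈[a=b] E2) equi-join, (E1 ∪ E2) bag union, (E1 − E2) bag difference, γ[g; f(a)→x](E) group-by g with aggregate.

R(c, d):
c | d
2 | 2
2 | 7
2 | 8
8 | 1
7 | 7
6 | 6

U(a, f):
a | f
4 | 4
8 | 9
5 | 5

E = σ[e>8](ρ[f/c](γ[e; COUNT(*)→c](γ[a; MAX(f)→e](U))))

Row counts bottom-up:
  U → 3
  γ[a; MAX(f)→e](U) → 3
  γ[e; COUNT(*)→c](γ[a; MAX(f)→e](U)) → 3
  ρ[f/c](γ[e; COUNT(*)→c](γ[a; MAX(f)→e](U))) → 3
  σ[e>8](ρ[f/c](γ[e; COUNT(*)→c](γ[a; MAX(f)→e](U)))) → 1

|E| = 1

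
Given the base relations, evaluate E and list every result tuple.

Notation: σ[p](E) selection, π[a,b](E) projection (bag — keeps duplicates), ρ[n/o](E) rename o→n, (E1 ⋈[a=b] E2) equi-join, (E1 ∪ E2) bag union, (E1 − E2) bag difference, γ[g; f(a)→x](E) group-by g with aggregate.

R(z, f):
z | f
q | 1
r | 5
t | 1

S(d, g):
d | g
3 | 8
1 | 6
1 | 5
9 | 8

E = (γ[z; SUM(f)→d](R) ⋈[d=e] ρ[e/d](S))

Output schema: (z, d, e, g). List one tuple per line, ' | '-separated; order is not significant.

Row counts bottom-up:
  R → 3
  γ[z; SUM(f)→d](R) → 3
  S → 4
  ρ[e/d](S) → 4
  (γ[z; SUM(f)→d](R) ⋈[d=e] ρ[e/d](S)) → 4

== RESULT ==
z | d | e | g
q | 1 | 1 | 5
q | 1 | 1 | 6
t | 1 | 1 | 5
t | 1 | 1 | 6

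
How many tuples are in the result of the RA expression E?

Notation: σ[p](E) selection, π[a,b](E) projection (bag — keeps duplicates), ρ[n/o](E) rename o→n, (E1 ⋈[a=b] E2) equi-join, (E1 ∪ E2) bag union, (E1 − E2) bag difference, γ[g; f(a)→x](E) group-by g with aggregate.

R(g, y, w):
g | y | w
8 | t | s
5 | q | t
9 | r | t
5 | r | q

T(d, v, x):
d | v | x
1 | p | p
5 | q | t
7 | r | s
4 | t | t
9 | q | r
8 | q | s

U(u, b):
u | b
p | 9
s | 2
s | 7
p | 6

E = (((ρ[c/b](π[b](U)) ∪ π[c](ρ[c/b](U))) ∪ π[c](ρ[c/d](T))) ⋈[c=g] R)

Per-node cardinality:
  U → 4
  π[b](U) → 4
  ρ[c/b](π[b](U)) → 4
  U → 4
  ρ[c/b](U) → 4
  π[c](ρ[c/b](U)) → 4
  (ρ[c/b](π[b](U)) ∪ π[c](ρ[c/b](U))) → 8
  T → 6
  ρ[c/d](T) → 6
  π[c](ρ[c/d](T)) → 6
  ((ρ[c/b](π[b](U)) ∪ π[c](ρ[c/b](U))) ∪ π[c](ρ[c/d](T))) → 14
  R → 4
  (((ρ[c/b](π[b](U)) ∪ π[c](ρ[c/b](U))) ∪ π[c](ρ[c/d](T))) ⋈[c=g] R) → 6

|E| = 6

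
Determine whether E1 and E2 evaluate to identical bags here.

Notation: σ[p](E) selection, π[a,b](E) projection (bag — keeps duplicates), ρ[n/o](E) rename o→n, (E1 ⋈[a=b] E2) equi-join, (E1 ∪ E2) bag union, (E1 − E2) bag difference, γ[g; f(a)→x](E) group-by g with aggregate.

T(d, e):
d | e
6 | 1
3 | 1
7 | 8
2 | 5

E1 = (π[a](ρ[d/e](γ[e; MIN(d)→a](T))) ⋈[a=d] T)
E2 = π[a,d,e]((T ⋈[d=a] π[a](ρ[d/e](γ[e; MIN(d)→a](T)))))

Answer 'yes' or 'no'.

E1 subexpression sizes:
  T → 4
  γ[e; MIN(d)→a](T) → 3
  ρ[d/e](γ[e; MIN(d)→a](T)) → 3
  π[a](ρ[d/e](γ[e; MIN(d)→a](T))) → 3
  T → 4
  (π[a](ρ[d/e](γ[e; MIN(d)→a](T))) ⋈[a=d] T) → 3
E2 subexpression sizes:
  T → 4
  T → 4
  γ[e; MIN(d)→a](T) → 3
  ρ[d/e](γ[e; MIN(d)→a](T)) → 3
  π[a](ρ[d/e](γ[e; MIN(d)→a](T))) → 3
  (T ⋈[d=a] π[a](ρ[d/e](γ[e; MIN(d)→a](T)))) → 3
  π[a,d,e]((T ⋈[d=a] π[a](ρ[d/e](γ[e; MIN(d)→a](T))))) → 3

E1 and E2 produce the same multiset:
a | d | e
2 | 2 | 5
3 | 3 | 1
7 | 7 | 8

yes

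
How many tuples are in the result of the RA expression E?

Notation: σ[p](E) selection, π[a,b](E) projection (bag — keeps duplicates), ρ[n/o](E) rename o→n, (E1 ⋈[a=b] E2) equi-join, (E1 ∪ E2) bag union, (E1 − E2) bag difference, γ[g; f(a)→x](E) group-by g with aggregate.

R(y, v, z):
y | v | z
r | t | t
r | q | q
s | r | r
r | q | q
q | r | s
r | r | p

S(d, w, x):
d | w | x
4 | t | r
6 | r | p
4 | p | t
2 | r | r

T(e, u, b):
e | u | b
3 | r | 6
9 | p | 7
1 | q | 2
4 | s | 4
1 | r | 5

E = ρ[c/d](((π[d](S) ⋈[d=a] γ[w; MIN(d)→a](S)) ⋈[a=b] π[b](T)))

Subexpression sizes:
  S → 4
  π[d](S) → 4
  S → 4
  γ[w; MIN(d)→a](S) → 3
  (π[d](S) ⋈[d=a] γ[w; MIN(d)→a](S)) → 5
  T → 5
  π[b](T) → 5
  ((π[d](S) ⋈[d=a] γ[w; MIN(d)→a](S)) ⋈[a=b] π[b](T)) → 5
  ρ[c/d](((π[d](S) ⋈[d=a] γ[w; MIN(d)→a](S)) ⋈[a=b] π[b](T))) → 5

|E| = 5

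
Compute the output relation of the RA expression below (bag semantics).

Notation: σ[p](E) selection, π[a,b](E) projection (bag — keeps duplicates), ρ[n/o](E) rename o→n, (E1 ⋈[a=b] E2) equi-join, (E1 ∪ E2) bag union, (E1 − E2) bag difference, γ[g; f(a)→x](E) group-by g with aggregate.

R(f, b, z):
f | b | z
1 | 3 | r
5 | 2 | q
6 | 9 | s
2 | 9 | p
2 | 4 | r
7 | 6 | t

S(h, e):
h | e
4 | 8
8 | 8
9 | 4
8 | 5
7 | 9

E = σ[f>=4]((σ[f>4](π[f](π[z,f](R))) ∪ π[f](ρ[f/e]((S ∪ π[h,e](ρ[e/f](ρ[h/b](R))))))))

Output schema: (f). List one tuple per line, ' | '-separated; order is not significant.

Subexpression sizes:
  R → 6
  π[z,f](R) → 6
  π[f](π[z,f](R)) → 6
  σ[f>4](π[f](π[z,f](R))) → 3
  S → 5
  R → 6
  ρ[h/b](R) → 6
  ρ[e/f](ρ[h/b](R)) → 6
  π[h,e](ρ[e/f](ρ[h/b](R))) → 6
  (S ∪ π[h,e](ρ[e/f](ρ[h/b](R)))) → 11
  ρ[f/e]((S ∪ π[h,e](ρ[e/f](ρ[h/b](R))))) → 11
  π[f](ρ[f/e]((S ∪ π[h,e](ρ[e/f](ρ[h/b](R)))))) → 11
  (σ[f>4](π[f](π[z,f](R))) ∪ π[f](ρ[f/e]((S ∪ π[h,e](ρ[e/f](ρ[h/b](R))))))) → 14
  σ[f>=4]((σ[f>4](π[f](π[z,f](R))) ∪ π[f](ρ[f/e]((S ∪ π[h,e](ρ[e/f](ρ[h/b](R)))))))) → 11

== RESULT ==
f
4
5
5
5
6
6
7
7
8
8
9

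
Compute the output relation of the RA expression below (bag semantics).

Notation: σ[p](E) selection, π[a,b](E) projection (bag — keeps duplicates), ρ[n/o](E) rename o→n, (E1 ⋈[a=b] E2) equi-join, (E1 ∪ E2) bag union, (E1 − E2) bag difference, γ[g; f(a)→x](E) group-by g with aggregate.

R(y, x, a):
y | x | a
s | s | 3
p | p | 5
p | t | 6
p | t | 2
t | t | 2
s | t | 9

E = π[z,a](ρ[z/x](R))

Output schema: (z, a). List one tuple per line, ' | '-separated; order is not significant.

Row counts bottom-up:
  R → 6
  ρ[z/x](R) → 6
  π[z,a](ρ[z/x](R)) → 6

== RESULT ==
z | a
p | 5
s | 3
t | 2
t | 2
t | 6
t | 9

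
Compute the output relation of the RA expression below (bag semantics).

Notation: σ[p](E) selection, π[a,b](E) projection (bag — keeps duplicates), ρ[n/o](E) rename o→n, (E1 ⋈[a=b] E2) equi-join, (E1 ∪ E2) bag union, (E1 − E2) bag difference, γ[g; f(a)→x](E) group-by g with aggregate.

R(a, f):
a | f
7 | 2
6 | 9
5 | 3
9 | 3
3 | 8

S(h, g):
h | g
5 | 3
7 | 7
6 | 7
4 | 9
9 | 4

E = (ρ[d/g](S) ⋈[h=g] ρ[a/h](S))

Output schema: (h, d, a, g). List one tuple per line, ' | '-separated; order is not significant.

Row counts bottom-up:
  S → 5
  ρ[d/g](S) → 5
  S → 5
  ρ[a/h](S) → 5
  (ρ[d/g](S) ⋈[h=g] ρ[a/h](S)) → 4

== RESULT ==
h | d | a | g
4 | 9 | 9 | 4
7 | 7 | 6 | 7
7 | 7 | 7 | 7
9 | 4 | 4 | 9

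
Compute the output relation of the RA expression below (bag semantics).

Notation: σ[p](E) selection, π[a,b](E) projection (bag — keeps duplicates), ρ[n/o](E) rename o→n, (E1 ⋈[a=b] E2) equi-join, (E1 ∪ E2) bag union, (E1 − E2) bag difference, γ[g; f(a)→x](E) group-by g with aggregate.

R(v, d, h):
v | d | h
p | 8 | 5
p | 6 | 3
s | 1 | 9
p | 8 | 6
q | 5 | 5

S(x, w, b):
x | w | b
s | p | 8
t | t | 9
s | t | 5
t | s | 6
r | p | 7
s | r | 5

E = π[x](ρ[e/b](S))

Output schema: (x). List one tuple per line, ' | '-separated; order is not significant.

Per-node cardinality:
  S → 6
  ρ[e/b](S) → 6
  π[x](ρ[e/b](S)) → 6

== RESULT ==
x
r
s
s
s
t
t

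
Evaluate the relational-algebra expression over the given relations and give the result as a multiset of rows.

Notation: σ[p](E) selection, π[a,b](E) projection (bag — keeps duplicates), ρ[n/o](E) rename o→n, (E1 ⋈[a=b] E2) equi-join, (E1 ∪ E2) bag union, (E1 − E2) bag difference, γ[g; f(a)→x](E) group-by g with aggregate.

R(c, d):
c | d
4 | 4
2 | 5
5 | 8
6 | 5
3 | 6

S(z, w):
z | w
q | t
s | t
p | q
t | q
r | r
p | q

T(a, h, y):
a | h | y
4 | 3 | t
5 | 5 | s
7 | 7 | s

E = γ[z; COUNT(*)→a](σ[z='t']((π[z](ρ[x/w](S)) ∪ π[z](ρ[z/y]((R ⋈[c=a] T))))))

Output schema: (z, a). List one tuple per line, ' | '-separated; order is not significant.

Stepwise |·|:
  S → 6
  ρ[x/w](S) → 6
  π[z](ρ[x/w](S)) → 6
  R → 5
  T → 3
  (R ⋈[c=a] T) → 2
  ρ[z/y]((R ⋈[c=a] T)) → 2
  π[z](ρ[z/y]((R ⋈[c=a] T))) → 2
  (π[z](ρ[x/w](S)) ∪ π[z](ρ[z/y]((R ⋈[c=a] T)))) → 8
  σ[z='t']((π[z](ρ[x/w](S)) ∪ π[z](ρ[z/y]((R ⋈[c=a] T))))) → 2
  γ[z; COUNT(*)→a](σ[z='t']((π[z](ρ[x/w](S)) ∪ π[z](ρ[z/y]((R ⋈[c=a] T)))))) → 1

== RESULT ==
z | a
t | 2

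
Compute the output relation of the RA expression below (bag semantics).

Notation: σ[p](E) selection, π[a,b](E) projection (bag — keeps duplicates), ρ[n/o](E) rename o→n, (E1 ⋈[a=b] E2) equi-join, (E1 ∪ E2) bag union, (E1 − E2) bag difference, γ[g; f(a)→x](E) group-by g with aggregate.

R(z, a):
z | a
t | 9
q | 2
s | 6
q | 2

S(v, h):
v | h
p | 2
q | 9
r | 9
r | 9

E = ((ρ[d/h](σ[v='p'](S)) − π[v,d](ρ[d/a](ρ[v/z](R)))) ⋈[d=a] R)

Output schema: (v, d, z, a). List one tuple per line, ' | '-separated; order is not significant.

Row counts bottom-up:
  S → 4
  σ[v='p'](S) → 1
  ρ[d/h](σ[v='p'](S)) → 1
  R → 4
  ρ[v/z](R) → 4
  ρ[d/a](ρ[v/z](R)) → 4
  π[v,d](ρ[d/a](ρ[v/z](R))) → 4
  (ρ[d/h](σ[v='p'](S)) − π[v,d](ρ[d/a](ρ[v/z](R)))) → 1
  R → 4
  ((ρ[d/h](σ[v='p'](S)) − π[v,d](ρ[d/a](ρ[v/z](R)))) ⋈[d=a] R) → 2

== RESULT ==
v | d | z | a
p | 2 | q | 2
p | 2 | q | 2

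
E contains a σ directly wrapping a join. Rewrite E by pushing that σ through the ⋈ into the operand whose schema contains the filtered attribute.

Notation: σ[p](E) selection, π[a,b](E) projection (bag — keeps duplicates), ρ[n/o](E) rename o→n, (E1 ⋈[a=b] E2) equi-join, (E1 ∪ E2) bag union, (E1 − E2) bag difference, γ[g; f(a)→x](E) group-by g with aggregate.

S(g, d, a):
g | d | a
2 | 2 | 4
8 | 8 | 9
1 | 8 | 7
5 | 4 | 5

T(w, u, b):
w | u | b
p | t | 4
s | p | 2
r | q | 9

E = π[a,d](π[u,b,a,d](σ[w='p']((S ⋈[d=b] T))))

σ filters on w, owned by the right side.
E' = π[a,d](π[u,b,a,d]((S ⋈[d=b] σ[w='p'](T))))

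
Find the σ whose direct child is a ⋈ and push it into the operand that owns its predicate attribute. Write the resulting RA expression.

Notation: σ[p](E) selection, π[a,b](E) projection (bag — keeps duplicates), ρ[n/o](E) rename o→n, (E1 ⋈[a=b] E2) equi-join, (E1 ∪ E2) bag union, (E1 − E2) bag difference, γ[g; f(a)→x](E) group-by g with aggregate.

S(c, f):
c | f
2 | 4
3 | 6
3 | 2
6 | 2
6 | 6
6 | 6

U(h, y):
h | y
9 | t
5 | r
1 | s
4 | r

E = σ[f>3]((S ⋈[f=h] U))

σ filters on f, owned by the left side.
E' = (σ[f>3](S) ⋈[f=h] U)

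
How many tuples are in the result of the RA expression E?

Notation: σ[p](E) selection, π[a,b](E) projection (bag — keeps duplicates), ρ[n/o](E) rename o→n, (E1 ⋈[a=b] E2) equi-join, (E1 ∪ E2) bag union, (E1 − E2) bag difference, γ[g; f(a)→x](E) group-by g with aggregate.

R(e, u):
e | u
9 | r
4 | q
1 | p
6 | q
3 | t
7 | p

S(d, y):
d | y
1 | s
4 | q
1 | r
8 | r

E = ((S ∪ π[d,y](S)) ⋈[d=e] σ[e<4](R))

Stepwise |·|:
  S → 4
  S → 4
  π[d,y](S) → 4
  (S ∪ π[d,y](S)) → 8
  R → 6
  σ[e<4](R) → 2
  ((S ∪ π[d,y](S)) ⋈[d=e] σ[e<4](R)) → 4

|E| = 4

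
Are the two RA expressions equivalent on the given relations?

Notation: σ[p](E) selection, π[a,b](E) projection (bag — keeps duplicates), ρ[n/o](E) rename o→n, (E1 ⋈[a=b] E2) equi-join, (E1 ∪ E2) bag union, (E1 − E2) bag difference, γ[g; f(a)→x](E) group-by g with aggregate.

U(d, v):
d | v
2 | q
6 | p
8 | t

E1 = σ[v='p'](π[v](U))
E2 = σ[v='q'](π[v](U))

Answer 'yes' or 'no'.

E1 subexpression sizes:
  U → 3
  π[v](U) → 3
  σ[v='p'](π[v](U)) → 1
E2 subexpression sizes:
  U → 3
  π[v](U) → 3
  σ[v='q'](π[v](U)) → 1

E1 result:
v
p
E2 result:
v
q
Witness: ('p',) appears 1× in E1 but 0× in E2.

no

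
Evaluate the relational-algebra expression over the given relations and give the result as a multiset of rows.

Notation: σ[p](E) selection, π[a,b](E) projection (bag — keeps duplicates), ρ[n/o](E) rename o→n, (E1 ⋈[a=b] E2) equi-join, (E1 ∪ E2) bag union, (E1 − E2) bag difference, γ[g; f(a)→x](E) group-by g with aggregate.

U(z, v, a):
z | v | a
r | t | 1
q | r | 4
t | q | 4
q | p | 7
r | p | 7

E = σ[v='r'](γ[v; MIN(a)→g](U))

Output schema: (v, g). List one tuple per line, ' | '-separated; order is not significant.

Row counts bottom-up:
  U → 5
  γ[v; MIN(a)→g](U) → 4
  σ[v='r'](γ[v; MIN(a)→g](U)) → 1

== RESULT ==
v | g
r | 4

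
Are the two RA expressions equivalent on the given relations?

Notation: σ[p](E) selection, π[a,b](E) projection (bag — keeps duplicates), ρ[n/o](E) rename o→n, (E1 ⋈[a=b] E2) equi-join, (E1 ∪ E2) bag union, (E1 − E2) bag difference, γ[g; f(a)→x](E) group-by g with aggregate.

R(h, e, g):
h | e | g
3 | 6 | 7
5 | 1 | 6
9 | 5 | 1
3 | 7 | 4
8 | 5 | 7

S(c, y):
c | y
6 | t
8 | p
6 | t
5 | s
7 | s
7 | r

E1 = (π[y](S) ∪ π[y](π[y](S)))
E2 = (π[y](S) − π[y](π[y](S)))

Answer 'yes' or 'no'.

E1 per-node cardinality:
  S → 6
  π[y](S) → 6
  S → 6
  π[y](S) → 6
  π[y](π[y](S)) → 6
  (π[y](S) ∪ π[y](π[y](S))) → 12
E2 per-node cardinality:
  S → 6
  π[y](S) → 6
  S → 6
  π[y](S) → 6
  π[y](π[y](S)) → 6
  (π[y](S) − π[y](π[y](S))) → 0

E1 result:
y
p
p
r
r
s
s
s
s
t
t
t
t
E2 result:
y
(0 rows)
Witness: ('p',) appears 2× in E1 but 0× in E2.

no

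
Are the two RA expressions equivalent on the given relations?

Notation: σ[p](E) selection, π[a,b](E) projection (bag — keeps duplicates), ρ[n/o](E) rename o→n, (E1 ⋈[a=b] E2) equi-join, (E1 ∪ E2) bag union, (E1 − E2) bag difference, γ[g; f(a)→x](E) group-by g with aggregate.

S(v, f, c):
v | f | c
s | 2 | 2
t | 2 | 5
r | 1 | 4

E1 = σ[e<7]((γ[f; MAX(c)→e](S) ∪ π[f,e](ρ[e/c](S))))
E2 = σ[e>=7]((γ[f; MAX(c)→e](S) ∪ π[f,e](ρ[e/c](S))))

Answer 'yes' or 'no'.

E1 per-node cardinality:
  S → 3
  γ[f; MAX(c)→e](S) → 2
  S → 3
  ρ[e/c](S) → 3
  π[f,e](ρ[e/c](S)) → 3
  (γ[f; MAX(c)→e](S) ∪ π[f,e](ρ[e/c](S))) → 5
  σ[e<7]((γ[f; MAX(c)→e](S) ∪ π[f,e](ρ[e/c](S)))) → 5
E2 per-node cardinality:
  S → 3
  γ[f; MAX(c)→e](S) → 2
  S → 3
  ρ[e/c](S) → 3
  π[f,e](ρ[e/c](S)) → 3
  (γ[f; MAX(c)→e](S) ∪ π[f,e](ρ[e/c](S))) → 5
  σ[e>=7]((γ[f; MAX(c)→e](S) ∪ π[f,e](ρ[e/c](S)))) → 0

E1 result:
f | e
1 | 4
1 | 4
2 | 2
2 | 5
2 | 5
E2 result:
f | e
(0 rows)
Witness: (2, 5) appears 2× in E1 but 0× in E2.

no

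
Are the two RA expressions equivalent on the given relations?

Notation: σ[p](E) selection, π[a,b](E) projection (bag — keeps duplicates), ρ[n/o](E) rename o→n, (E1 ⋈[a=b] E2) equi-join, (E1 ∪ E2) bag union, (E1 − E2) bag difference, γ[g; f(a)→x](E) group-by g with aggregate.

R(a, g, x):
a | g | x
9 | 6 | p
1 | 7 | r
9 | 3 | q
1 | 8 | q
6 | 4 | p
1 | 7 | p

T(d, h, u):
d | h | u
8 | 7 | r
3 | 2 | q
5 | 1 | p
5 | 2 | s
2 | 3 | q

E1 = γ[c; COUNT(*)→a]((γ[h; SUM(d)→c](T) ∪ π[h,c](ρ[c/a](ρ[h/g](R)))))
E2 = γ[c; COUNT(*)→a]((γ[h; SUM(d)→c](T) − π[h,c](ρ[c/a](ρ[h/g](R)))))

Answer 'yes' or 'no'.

E1 row counts bottom-up:
  T → 5
  γ[h; SUM(d)→c](T) → 4
  R → 6
  ρ[h/g](R) → 6
  ρ[c/a](ρ[h/g](R)) → 6
  π[h,c](ρ[c/a](ρ[h/g](R))) → 6
  (γ[h; SUM(d)→c](T) ∪ π[h,c](ρ[c/a](ρ[h/g](R)))) → 10
  γ[c; COUNT(*)→a]((γ[h; SUM(d)→c](T) ∪ π[h,c](ρ[c/a](ρ[h/g](R))))) → 6
E2 row counts bottom-up:
  T → 5
  γ[h; SUM(d)→c](T) → 4
  R → 6
  ρ[h/g](R) → 6
  ρ[c/a](ρ[h/g](R)) → 6
  π[h,c](ρ[c/a](ρ[h/g](R))) → 6
  (γ[h; SUM(d)→c](T) − π[h,c](ρ[c/a](ρ[h/g](R)))) → 4
  γ[c; COUNT(*)→a]((γ[h; SUM(d)→c](T) − π[h,c](ρ[c/a](ρ[h/g](R))))) → 3

E1 result:
c | a
1 | 3
2 | 1
5 | 1
6 | 1
8 | 2
9 | 2
E2 result:
c | a
2 | 1
5 | 1
8 | 2
Witness: (6, 1) appears 1× in E1 but 0× in E2.

no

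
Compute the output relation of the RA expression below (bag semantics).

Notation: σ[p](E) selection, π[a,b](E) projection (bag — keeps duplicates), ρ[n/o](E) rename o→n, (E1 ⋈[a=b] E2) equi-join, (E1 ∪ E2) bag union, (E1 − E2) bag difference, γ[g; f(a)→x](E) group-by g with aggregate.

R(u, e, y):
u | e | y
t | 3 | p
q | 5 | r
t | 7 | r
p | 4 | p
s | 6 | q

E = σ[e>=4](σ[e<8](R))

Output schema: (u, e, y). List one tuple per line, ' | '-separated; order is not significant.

Per-node cardinality:
  R → 5
  σ[e<8](R) → 5
  σ[e>=4](σ[e<8](R)) → 4

== RESULT ==
u | e | y
p | 4 | p
q | 5 | r
s | 6 | q
t | 7 | r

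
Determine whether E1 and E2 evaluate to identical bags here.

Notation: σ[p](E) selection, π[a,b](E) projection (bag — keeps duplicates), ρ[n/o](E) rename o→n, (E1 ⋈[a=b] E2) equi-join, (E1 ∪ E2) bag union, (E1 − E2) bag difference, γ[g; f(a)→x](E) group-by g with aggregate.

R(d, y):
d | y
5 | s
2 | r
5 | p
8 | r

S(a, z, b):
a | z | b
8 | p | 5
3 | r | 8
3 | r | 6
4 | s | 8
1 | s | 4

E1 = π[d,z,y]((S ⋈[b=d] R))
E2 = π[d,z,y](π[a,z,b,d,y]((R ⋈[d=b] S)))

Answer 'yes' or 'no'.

E1 stepwise |·|:
  S → 5
  R → 4
  (S ⋈[b=d] R) → 4
  π[d,z,y]((S ⋈[b=d] R)) → 4
E2 stepwise |·|:
  R → 4
  S → 5
  (R ⋈[d=b] S) → 4
  π[a,z,b,d,y]((R ⋈[d=b] S)) → 4
  π[d,z,y](π[a,z,b,d,y]((R ⋈[d=b] S))) → 4

E1 and E2 produce the same multiset:
d | z | y
5 | p | p
5 | p | s
8 | r | r
8 | s | r

yes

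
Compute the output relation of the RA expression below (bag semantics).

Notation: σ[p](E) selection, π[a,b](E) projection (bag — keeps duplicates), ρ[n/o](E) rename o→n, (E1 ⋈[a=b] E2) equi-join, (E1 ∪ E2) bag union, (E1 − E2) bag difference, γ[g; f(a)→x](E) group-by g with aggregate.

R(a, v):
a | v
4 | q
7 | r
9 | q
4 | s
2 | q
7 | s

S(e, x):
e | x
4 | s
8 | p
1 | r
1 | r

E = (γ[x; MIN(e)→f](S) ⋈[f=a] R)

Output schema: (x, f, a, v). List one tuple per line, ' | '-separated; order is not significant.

Row counts bottom-up:
  S → 4
  γ[x; MIN(e)→f](S) → 3
  R → 6
  (γ[x; MIN(e)→f](S) ⋈[f=a] R) → 2

== RESULT ==
x | f | a | v
s | 4 | 4 | q
s | 4 | 4 | s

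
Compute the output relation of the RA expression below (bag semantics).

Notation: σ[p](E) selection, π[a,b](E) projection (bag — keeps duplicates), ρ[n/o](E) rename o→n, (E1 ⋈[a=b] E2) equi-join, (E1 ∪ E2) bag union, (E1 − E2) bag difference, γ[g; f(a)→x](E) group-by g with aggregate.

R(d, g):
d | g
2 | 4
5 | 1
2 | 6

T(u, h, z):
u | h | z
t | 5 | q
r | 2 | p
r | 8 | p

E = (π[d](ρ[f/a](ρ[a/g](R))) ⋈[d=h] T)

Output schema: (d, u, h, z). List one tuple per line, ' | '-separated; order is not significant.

Row counts bottom-up:
  R → 3
  ρ[a/g](R) → 3
  ρ[f/a](ρ[a/g](R)) → 3
  π[d](ρ[f/a](ρ[a/g](R))) → 3
  T → 3
  (π[d](ρ[f/a](ρ[a/g](R))) ⋈[d=h] T) → 3

== RESULT ==
d | u | h | z
2 | r | 2 | p
2 | r | 2 | p
5 | t | 5 | q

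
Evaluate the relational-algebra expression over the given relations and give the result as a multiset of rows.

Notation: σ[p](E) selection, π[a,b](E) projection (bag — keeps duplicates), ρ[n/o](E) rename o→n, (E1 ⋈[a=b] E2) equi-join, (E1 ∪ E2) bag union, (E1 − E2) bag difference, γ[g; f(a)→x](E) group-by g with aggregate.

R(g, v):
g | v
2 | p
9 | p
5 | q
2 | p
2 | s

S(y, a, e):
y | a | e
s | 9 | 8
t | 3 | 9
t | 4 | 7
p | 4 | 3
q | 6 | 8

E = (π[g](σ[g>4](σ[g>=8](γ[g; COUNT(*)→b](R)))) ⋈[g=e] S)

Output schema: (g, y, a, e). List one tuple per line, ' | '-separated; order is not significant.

Per-node cardinality:
  R → 5
  γ[g; COUNT(*)→b](R) → 3
  σ[g>=8](γ[g; COUNT(*)→b](R)) → 1
  σ[g>4](σ[g>=8](γ[g; COUNT(*)→b](R))) → 1
  π[g](σ[g>4](σ[g>=8](γ[g; COUNT(*)→b](R)))) → 1
  S → 5
  (π[g](σ[g>4](σ[g>=8](γ[g; COUNT(*)→b](R)))) ⋈[g=e] S) → 1

== RESULT ==
g | y | a | e
9 | t | 3 | 9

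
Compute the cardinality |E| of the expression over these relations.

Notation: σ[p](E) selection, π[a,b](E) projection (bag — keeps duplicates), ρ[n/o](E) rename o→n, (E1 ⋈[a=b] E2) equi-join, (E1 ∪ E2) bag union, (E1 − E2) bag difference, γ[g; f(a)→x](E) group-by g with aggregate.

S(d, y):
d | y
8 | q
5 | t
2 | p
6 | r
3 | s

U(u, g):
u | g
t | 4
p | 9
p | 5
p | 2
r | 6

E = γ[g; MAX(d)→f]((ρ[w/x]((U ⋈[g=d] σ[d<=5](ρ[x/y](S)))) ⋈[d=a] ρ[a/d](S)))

Stepwise |·|:
  U → 5
  S → 5
  ρ[x/y](S) → 5
  σ[d<=5](ρ[x/y](S)) → 3
  (U ⋈[g=d] σ[d<=5](ρ[x/y](S))) → 2
  ρ[w/x]((U ⋈[g=d] σ[d<=5](ρ[x/y](S)))) → 2
  S → 5
  ρ[a/d](S) → 5
  (ρ[w/x]((U ⋈[g=d] σ[d<=5](ρ[x/y](S)))) ⋈[d=a] ρ[a/d](S)) → 2
  γ[g; MAX(d)→f]((ρ[w/x]((U ⋈[g=d] σ[d<=5](ρ[x/y](S)))) ⋈[d=a] ρ[a/d](S))) → 2

|E| = 2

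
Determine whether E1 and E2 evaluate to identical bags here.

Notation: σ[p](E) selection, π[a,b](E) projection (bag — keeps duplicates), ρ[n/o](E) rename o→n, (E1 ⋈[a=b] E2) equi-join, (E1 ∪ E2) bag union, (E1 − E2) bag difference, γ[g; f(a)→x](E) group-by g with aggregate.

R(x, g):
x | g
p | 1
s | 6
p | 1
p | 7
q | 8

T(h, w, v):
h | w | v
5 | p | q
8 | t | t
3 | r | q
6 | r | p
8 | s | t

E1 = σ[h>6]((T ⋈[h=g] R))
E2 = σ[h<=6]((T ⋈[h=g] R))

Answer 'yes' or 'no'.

E1 stepwise |·|:
  T → 5
  R → 5
  (T ⋈[h=g] R) → 3
  σ[h>6]((T ⋈[h=g] R)) → 2
E2 stepwise |·|:
  T → 5
  R → 5
  (T ⋈[h=g] R) → 3
  σ[h<=6]((T ⋈[h=g] R)) → 1

E1 result:
h | w | v | x | g
8 | s | t | q | 8
8 | t | t | q | 8
E2 result:
h | w | v | x | g
6 | r | p | s | 6
Witness: (6, 'r', 'p', 's', 6) appears 0× in E1 but 1× in E2.

no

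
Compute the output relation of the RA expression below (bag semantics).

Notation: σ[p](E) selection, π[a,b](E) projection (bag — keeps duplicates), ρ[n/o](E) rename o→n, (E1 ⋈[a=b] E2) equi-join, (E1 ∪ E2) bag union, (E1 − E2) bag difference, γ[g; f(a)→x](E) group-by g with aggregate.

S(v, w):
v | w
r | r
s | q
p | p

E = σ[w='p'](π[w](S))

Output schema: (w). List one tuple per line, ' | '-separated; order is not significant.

Stepwise |·|:
  S → 3
  π[w](S) → 3
  σ[w='p'](π[w](S)) → 1

== RESULT ==
w
p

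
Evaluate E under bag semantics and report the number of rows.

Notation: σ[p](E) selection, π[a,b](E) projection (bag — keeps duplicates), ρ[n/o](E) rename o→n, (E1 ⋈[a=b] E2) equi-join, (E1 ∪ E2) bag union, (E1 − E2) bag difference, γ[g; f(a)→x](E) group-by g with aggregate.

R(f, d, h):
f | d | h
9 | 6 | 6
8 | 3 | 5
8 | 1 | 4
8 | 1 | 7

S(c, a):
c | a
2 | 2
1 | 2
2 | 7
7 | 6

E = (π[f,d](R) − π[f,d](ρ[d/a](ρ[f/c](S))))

Per-node cardinality:
  R → 4
  π[f,d](R) → 4
  S → 4
  ρ[f/c](S) → 4
  ρ[d/a](ρ[f/c](S)) → 4
  π[f,d](ρ[d/a](ρ[f/c](S))) → 4
  (π[f,d](R) − π[f,d](ρ[d/a](ρ[f/c](S)))) → 4

|E| = 4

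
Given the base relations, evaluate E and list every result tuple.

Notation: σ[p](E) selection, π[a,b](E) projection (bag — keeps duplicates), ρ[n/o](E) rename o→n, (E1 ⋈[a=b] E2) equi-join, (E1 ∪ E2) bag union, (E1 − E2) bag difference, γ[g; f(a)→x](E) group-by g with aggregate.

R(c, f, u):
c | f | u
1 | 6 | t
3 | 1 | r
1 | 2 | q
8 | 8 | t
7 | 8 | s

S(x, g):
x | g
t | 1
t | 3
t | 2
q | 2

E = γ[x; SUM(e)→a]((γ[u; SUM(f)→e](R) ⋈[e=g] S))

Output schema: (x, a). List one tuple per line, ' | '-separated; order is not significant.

Row counts bottom-up:
  R → 5
  γ[u; SUM(f)→e](R) → 4
  S → 4
  (γ[u; SUM(f)→e](R) ⋈[e=g] S) → 3
  γ[x; SUM(e)→a]((γ[u; SUM(f)→e](R) ⋈[e=g] S)) → 2

== RESULT ==
x | a
q | 2
t | 3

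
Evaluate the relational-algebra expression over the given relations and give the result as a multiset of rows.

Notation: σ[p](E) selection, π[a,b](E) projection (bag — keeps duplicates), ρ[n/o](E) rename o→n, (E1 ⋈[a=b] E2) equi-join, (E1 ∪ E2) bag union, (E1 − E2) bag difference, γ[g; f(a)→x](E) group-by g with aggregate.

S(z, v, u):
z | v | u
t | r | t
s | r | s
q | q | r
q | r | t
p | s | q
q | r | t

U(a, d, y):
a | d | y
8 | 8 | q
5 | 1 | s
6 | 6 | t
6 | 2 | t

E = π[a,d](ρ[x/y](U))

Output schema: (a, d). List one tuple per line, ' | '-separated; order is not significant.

Subexpression sizes:
  U → 4
  ρ[x/y](U) → 4
  π[a,d](ρ[x/y](U)) → 4

== RESULT ==
a | d
5 | 1
6 | 2
6 | 6
8 | 8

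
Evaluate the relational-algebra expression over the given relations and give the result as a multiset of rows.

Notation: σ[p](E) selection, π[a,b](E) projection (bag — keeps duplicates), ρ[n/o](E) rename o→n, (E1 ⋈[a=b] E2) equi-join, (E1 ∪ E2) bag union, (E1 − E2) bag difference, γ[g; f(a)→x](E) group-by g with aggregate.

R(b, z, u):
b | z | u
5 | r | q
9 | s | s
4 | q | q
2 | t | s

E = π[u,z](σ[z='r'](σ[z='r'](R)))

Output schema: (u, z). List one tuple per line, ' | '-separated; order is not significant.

Row counts bottom-up:
  R → 4
  σ[z='r'](R) → 1
  σ[z='r'](σ[z='r'](R)) → 1
  π[u,z](σ[z='r'](σ[z='r'](R))) → 1

== RESULT ==
u | z
q | r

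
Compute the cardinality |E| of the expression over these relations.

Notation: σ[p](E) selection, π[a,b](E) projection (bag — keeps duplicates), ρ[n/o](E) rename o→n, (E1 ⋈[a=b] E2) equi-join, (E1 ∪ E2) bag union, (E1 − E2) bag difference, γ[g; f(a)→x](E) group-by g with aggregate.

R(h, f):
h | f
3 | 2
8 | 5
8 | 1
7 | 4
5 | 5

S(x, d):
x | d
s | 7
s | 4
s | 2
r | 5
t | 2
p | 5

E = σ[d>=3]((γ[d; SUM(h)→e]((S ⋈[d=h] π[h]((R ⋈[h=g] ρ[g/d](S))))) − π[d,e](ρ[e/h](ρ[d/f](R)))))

Stepwise |·|:
  S → 6
  R → 5
  S → 6
  ρ[g/d](S) → 6
  (R ⋈[h=g] ρ[g/d](S)) → 3
  π[h]((R ⋈[h=g] ρ[g/d](S))) → 3
  (S ⋈[d=h] π[h]((R ⋈[h=g] ρ[g/d](S)))) → 5
  γ[d; SUM(h)→e]((S ⋈[d=h] π[h]((R ⋈[h=g] ρ[g/d](S))))) → 2
  R → 5
  ρ[d/f](R) → 5
  ρ[e/h](ρ[d/f](R)) → 5
  π[d,e](ρ[e/h](ρ[d/f](R))) → 5
  (γ[d; SUM(h)→e]((S ⋈[d=h] π[h]((R ⋈[h=g] ρ[g/d](S))))) − π[d,e](ρ[e/h](ρ[d/f](R)))) → 2
  σ[d>=3]((γ[d; SUM(h)→e]((S ⋈[d=h] π[h]((R ⋈[h=g] ρ[g/d](S))))) − π[d,e](ρ[e/h](ρ[d/f](R))))) → 2

|E| = 2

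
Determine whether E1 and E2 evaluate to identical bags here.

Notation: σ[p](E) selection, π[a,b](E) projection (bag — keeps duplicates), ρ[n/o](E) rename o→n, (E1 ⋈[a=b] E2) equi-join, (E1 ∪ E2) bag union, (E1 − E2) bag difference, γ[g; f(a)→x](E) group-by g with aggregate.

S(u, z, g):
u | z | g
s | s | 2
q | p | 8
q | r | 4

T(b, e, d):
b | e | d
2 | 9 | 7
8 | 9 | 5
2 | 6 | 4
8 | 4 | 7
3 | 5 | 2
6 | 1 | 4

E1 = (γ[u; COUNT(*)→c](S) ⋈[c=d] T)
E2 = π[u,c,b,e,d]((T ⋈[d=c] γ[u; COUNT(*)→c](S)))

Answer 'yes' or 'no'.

E1 stepwise |·|:
  S → 3
  γ[u; COUNT(*)→c](S) → 2
  T → 6
  (γ[u; COUNT(*)→c](S) ⋈[c=d] T) → 1
E2 stepwise |·|:
  T → 6
  S → 3
  γ[u; COUNT(*)→c](S) → 2
  (T ⋈[d=c] γ[u; COUNT(*)→c](S)) → 1
  π[u,c,b,e,d]((T ⋈[d=c] γ[u; COUNT(*)→c](S))) → 1

E1 and E2 produce the same multiset:
u | c | b | e | d
q | 2 | 3 | 5 | 2

yes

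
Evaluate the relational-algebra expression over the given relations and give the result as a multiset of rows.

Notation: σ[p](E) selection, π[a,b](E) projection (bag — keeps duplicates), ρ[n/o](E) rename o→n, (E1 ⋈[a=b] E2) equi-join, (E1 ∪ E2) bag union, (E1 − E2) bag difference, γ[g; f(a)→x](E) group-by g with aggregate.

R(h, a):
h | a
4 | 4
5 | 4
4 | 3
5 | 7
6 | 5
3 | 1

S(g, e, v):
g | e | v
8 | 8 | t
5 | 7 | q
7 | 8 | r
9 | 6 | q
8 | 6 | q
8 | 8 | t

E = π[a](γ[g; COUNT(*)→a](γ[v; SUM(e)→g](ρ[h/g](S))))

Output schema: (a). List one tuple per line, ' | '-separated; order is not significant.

Subexpression sizes:
  S → 6
  ρ[h/g](S) → 6
  γ[v; SUM(e)→g](ρ[h/g](S)) → 3
  γ[g; COUNT(*)→a](γ[v; SUM(e)→g](ρ[h/g](S))) → 3
  π[a](γ[g; COUNT(*)→a](γ[v; SUM(e)→g](ρ[h/g](S)))) → 3

== RESULT ==
a
1
1
1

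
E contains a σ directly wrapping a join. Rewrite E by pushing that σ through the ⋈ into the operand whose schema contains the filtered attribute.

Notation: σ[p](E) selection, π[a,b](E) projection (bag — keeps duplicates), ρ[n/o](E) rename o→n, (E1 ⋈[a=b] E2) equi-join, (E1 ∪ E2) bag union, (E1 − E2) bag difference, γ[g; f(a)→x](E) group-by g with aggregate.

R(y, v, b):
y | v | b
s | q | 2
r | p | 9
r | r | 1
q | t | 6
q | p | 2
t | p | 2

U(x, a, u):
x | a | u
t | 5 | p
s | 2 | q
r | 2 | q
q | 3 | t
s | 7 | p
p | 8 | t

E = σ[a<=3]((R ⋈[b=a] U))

σ filters on a, owned by the right side.
E' = (R ⋈[b=a] σ[a<=3](U))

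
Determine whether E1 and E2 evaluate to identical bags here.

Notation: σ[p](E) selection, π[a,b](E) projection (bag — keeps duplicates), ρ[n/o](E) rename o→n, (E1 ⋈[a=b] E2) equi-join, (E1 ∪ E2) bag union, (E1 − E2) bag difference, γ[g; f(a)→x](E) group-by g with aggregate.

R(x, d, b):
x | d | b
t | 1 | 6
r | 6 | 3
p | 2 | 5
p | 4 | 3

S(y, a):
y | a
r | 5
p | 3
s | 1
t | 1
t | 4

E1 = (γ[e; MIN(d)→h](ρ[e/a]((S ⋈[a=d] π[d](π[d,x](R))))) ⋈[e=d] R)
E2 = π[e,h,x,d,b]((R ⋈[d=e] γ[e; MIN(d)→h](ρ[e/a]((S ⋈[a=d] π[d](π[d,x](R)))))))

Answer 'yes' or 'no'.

E1 subexpression sizes:
  S → 5
  R → 4
  π[d,x](R) → 4
  π[d](π[d,x](R)) → 4
  (S ⋈[a=d] π[d](π[d,x](R))) → 3
  ρ[e/a]((S ⋈[a=d] π[d](π[d,x](R)))) → 3
  γ[e; MIN(d)→h](ρ[e/a]((S ⋈[a=d] π[d](π[d,x](R))))) → 2
  R → 4
  (γ[e; MIN(d)→h](ρ[e/a]((S ⋈[a=d] π[d](π[d,x](R))))) ⋈[e=d] R) → 2
E2 subexpression sizes:
  R → 4
  S → 5
  R → 4
  π[d,x](R) → 4
  π[d](π[d,x](R)) → 4
  (S ⋈[a=d] π[d](π[d,x](R))) → 3
  ρ[e/a]((S ⋈[a=d] π[d](π[d,x](R)))) → 3
  γ[e; MIN(d)→h](ρ[e/a]((S ⋈[a=d] π[d](π[d,x](R))))) → 2
  (R ⋈[d=e] γ[e; MIN(d)→h](ρ[e/a]((S ⋈[a=d] π[d](π[d,x](R)))))) → 2
  π[e,h,x,d,b]((R ⋈[d=e] γ[e; MIN(d)→h](ρ[e/a]((S ⋈[a=d] π[d](π[d,x](R))))))) → 2

E1 and E2 produce the same multiset:
e | h | x | d | b
1 | 1 | t | 1 | 6
4 | 4 | p | 4 | 3

yes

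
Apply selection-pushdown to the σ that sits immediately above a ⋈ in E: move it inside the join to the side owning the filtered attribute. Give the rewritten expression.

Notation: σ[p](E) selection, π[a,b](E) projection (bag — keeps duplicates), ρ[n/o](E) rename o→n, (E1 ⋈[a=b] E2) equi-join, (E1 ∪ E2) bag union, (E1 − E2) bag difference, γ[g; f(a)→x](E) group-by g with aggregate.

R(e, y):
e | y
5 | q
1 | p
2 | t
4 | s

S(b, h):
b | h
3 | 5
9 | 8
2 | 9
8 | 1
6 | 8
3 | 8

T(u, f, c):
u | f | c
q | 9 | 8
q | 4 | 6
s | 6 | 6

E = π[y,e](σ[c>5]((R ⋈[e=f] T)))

σ filters on c, owned by the right side.
E' = π[y,e]((R ⋈[e=f] σ[c>5](T)))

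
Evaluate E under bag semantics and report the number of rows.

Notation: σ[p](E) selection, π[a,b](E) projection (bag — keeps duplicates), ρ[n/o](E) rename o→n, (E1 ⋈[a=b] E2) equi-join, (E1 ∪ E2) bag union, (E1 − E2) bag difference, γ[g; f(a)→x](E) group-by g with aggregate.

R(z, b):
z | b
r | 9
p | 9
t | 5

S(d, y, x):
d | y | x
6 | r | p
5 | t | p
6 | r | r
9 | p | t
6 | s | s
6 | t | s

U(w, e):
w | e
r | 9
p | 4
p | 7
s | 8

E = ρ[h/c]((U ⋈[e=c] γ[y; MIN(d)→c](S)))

Subexpression sizes:
  U → 4
  S → 6
  γ[y; MIN(d)→c](S) → 4
  (U ⋈[e=c] γ[y; MIN(d)→c](S)) → 1
  ρ[h/c]((U ⋈[e=c] γ[y; MIN(d)→c](S))) → 1

|E| = 1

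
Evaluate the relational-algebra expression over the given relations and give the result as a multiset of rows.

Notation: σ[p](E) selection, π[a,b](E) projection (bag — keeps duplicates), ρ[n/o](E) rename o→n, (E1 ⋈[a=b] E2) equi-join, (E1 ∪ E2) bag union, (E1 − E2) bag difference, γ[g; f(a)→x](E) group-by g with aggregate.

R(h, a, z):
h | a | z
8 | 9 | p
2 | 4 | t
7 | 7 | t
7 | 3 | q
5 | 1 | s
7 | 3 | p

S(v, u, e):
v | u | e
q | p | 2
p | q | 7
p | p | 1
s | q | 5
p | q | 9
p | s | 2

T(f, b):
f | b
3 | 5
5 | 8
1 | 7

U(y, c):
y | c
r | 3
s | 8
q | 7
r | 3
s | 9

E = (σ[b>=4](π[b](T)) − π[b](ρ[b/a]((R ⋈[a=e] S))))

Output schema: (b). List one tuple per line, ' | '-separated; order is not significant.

Stepwise |·|:
  T → 3
  π[b](T) → 3
  σ[b>=4](π[b](T)) → 3
  R → 6
  S → 6
  (R ⋈[a=e] S) → 3
  ρ[b/a]((R ⋈[a=e] S)) → 3
  π[b](ρ[b/a]((R ⋈[a=e] S))) → 3
  (σ[b>=4](π[b](T)) − π[b](ρ[b/a]((R ⋈[a=e] S)))) → 2

== RESULT ==
b
5
8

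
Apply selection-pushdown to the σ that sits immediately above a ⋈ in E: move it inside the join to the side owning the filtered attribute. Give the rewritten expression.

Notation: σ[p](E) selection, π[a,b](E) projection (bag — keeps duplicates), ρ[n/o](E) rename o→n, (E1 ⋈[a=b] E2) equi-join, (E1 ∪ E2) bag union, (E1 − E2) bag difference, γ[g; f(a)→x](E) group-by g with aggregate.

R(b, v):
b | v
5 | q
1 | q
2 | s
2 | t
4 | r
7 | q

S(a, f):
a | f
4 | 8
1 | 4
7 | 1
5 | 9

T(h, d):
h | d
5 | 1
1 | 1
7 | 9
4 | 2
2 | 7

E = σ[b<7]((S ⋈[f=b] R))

σ filters on b, owned by the right side.
E' = (S ⋈[f=b] σ[b<7](R))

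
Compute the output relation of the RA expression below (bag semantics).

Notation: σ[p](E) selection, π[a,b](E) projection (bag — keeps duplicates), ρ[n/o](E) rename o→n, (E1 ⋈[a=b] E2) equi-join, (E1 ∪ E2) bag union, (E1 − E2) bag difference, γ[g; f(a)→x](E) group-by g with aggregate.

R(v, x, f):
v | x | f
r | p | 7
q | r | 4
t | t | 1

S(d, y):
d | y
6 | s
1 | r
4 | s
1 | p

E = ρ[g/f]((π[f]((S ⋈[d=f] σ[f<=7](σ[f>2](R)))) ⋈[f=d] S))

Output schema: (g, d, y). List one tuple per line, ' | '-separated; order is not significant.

Row counts bottom-up:
  S → 4
  R → 3
  σ[f>2](R) → 2
  σ[f<=7](σ[f>2](R)) → 2
  (S ⋈[d=f] σ[f<=7](σ[f>2](R))) → 1
  π[f]((S ⋈[d=f] σ[f<=7](σ[f>2](R)))) → 1
  S → 4
  (π[f]((S ⋈[d=f] σ[f<=7](σ[f>2](R)))) ⋈[f=d] S) → 1
  ρ[g/f]((π[f]((S ⋈[d=f] σ[f<=7](σ[f>2](R)))) ⋈[f=d] S)) → 1

== RESULT ==
g | d | y
4 | 4 | s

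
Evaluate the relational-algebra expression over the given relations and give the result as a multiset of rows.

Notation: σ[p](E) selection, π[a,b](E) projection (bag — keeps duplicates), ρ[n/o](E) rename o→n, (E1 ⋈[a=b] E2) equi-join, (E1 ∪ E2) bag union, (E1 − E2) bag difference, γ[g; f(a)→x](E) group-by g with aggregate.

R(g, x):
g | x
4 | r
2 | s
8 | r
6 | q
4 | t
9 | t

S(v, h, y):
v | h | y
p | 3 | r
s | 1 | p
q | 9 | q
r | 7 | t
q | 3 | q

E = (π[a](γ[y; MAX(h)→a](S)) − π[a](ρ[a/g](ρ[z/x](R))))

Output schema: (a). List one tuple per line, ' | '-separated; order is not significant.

Row counts bottom-up:
  S → 5
  γ[y; MAX(h)→a](S) → 4
  π[a](γ[y; MAX(h)→a](S)) → 4
  R → 6
  ρ[z/x](R) → 6
  ρ[a/g](ρ[z/x](R)) → 6
  π[a](ρ[a/g](ρ[z/x](R))) → 6
  (π[a](γ[y; MAX(h)→a](S)) − π[a](ρ[a/g](ρ[z/x](R)))) → 3

== RESULT ==
a
1
3
7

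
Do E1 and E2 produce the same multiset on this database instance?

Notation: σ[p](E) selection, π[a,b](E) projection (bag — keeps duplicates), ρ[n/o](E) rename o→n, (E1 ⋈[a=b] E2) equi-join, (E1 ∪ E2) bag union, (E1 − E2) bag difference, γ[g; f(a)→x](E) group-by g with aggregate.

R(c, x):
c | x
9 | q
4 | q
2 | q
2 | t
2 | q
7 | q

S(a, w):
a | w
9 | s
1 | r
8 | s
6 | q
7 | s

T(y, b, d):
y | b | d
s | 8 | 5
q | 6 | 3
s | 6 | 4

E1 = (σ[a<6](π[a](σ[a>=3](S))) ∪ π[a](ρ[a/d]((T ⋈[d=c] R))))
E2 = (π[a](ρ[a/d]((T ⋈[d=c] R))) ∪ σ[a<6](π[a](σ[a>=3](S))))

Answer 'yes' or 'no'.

E1 row counts bottom-up:
  S → 5
  σ[a>=3](S) → 4
  π[a](σ[a>=3](S)) → 4
  σ[a<6](π[a](σ[a>=3](S))) → 0
  T → 3
  R → 6
  (T ⋈[d=c] R) → 1
  ρ[a/d]((T ⋈[d=c] R)) → 1
  π[a](ρ[a/d]((T ⋈[d=c] R))) → 1
  (σ[a<6](π[a](σ[a>=3](S))) ∪ π[a](ρ[a/d]((T ⋈[d=c] R)))) → 1
E2 row counts bottom-up:
  T → 3
  R → 6
  (T ⋈[d=c] R) → 1
  ρ[a/d]((T ⋈[d=c] R)) → 1
  π[a](ρ[a/d]((T ⋈[d=c] R))) → 1
  S → 5
  σ[a>=3](S) → 4
  π[a](σ[a>=3](S)) → 4
  σ[a<6](π[a](σ[a>=3](S))) → 0
  (π[a](ρ[a/d]((T ⋈[d=c] R))) ∪ σ[a<6](π[a](σ[a>=3](S)))) → 1

E1 and E2 produce the same multiset:
a
4

yes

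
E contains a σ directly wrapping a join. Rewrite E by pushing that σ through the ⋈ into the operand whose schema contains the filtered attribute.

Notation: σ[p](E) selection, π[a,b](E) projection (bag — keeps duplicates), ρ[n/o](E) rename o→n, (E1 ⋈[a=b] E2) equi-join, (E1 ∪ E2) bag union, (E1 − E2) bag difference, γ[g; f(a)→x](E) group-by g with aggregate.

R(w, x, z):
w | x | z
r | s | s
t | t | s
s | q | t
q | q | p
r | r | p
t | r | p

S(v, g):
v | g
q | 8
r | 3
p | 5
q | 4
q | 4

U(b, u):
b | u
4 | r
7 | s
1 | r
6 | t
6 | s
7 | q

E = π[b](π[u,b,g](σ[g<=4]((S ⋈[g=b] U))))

σ filters on g, owned by the left side.
E' = π[b](π[u,b,g]((σ[g<=4](S) ⋈[g=b] U)))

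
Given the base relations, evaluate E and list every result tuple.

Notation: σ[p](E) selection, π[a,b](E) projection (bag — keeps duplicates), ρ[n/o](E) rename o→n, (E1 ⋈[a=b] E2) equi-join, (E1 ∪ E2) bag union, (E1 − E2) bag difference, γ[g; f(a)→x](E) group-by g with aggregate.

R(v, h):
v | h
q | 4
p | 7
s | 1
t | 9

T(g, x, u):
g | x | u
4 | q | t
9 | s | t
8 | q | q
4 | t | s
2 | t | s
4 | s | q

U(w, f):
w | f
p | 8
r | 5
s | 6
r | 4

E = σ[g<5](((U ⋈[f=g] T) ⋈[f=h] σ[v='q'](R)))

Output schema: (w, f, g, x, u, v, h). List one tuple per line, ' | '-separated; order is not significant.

Row counts bottom-up:
  U → 4
  T → 6
  (U ⋈[f=g] T) → 4
  R → 4
  σ[v='q'](R) → 1
  ((U ⋈[f=g] T) ⋈[f=h] σ[v='q'](R)) → 3
  σ[g<5](((U ⋈[f=g] T) ⋈[f=h] σ[v='q'](R))) → 3

== RESULT ==
w | f | g | x | u | v | h
r | 4 | 4 | q | t | q | 4
r | 4 | 4 | s | q | q | 4
r | 4 | 4 | t | s | q | 4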